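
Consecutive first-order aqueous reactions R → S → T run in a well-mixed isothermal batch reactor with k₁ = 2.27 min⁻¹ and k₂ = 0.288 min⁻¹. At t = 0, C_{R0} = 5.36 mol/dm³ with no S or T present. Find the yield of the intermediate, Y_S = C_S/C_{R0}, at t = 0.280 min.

For first-order series with pure R initially, C_S(t) = k₁C_{R0}/(k₂−k₁)·(e^(−k₁t) − e^(−k₂t)).
e^(−k₁t) = e^(−2.27×0.280) = e^(−0.6356) = 0.5296; e^(−k₂t) = e^(−0.08064) = 0.9225.
C_S = 2.27×5.36/(0.288−2.27) × (0.5296−0.9225) = (-6.139)×(-0.3929) = 2.412 mol/dm³.
Y_S = C_S/C_{R0} = 2.412/5.36 = 0.450.

0.450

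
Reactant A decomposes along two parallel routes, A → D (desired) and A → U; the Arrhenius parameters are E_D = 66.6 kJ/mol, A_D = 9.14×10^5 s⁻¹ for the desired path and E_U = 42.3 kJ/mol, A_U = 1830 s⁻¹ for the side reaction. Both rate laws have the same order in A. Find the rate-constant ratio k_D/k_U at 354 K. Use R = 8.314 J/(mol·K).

0.130

Since both paths have the same order in A, the concentration cancels and S_{D/U} = k_D/k_U = (A_D/A_U)·exp[(E_U−E_D)/(RT)].
(E_U−E_D)/(RT) = (42.3−66.6)×10³/(8.314×354) = -24300/2943 = -8.256.
k_D/k_U = (9.14×10^5/1830)·exp(-8.256) = 499.5 × 2.596×10^-4 = 0.130.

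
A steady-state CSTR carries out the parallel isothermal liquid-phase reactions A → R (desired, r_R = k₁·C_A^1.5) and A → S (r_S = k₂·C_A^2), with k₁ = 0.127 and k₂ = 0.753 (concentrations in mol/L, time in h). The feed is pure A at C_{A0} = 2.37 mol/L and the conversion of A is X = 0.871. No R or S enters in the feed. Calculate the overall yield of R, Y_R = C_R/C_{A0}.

Exit C_A = C_{A0}(1−X) = 2.37×0.129 = 0.3057 mol/L.
In a CSTR the entire volume is at exit conditions, so r_R = 0.127×0.3057^1.5 = 0.02147 and r_S = 0.753×0.3057^2 = 0.07038.
Fraction of consumed A going to R: r_R/(r_R+r_S) = 0.2337.
C_R = 0.2337·C_{A0}·X = 0.2337×2.37×0.871 = 0.482 mol/L; Y_R = C_R/C_{A0} = 0.204.

0.204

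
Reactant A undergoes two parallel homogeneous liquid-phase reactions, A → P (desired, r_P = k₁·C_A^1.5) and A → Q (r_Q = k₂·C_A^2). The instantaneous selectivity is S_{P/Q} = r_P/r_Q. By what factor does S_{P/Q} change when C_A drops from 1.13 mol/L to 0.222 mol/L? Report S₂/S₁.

2.26

S_{P/Q} = (k₁/k₂)·C_A^-0.5, so S₂/S₁ = (C_{A,2}/C_{A,1})^-0.5.
= (0.222/1.13)^(-0.5) = (0.1965)^(-0.5) = 2.26.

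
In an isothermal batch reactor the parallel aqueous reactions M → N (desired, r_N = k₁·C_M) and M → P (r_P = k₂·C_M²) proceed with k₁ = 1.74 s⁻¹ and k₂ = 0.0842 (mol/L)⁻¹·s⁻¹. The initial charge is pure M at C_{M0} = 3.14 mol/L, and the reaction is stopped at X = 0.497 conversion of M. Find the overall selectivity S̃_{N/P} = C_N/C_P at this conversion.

C_M = C_{M0}(1−X) = 1.579 mol/L.
Along a PFR/batch, dC_N/dC_M = −r_N/(r_N+r_P) = −k₁/(k₁+k₂·C_M).
Integrating from C_{M0} to C_M: C_N = (1.74/0.0842)·ln[(1.74+0.0842·3.14)/(1.74+0.0842·1.58)] = 20.67·ln(2.004/1.873) = 1.401 mol/L.
C_P = (C_{M0}−C_M)−C_N = 0.1594 mol/L; S̃_{N/P} = 1.401/0.1594 = 8.79.

8.79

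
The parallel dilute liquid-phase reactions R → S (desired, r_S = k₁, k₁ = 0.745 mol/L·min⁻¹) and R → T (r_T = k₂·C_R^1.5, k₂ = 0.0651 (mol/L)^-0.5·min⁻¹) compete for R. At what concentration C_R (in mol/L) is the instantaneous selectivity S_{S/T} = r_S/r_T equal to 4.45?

1.88 mol/L

S_{S/T} = (k₁/k₂)·C_R^-1.5 ⇒ C_R = (S·k₂/k₁)^(1/(-1.5)).
= (4.45×0.0651/0.745)^(-0.6667) = (0.3889)^(-0.6667) = 1.88 mol/L.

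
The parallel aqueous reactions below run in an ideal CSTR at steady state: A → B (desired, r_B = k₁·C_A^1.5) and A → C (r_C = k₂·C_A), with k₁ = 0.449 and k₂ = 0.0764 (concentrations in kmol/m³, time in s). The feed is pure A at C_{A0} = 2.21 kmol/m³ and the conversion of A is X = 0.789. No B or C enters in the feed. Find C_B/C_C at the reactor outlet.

4.01

Exit C_A = C_{A0}(1−X) = 2.21×0.211 = 0.4663 kmol/m³.
Rates in a CSTR are evaluated at the outlet concentration: r_B = 0.449×0.4663^1.5 = 0.1430, r_C = 0.0764×0.4663 = 0.03563.
Overall selectivity = C_B/C_C = r_Bτ/(r_Cτ) = r_B/r_C = 4.01.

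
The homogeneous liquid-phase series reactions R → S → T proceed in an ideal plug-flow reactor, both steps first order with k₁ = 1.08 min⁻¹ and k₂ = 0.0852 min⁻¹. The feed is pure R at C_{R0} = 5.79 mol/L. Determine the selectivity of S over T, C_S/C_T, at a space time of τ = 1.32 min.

14.1

The intermediate concentration in a first-order A→B→C sequence is C_S = k₁C_{R0}(e^(−k₁τ) − e^(−k₂τ))/(k₂−k₁).
e^(−k₁τ) = e^(−1.08×1.32) = e^(−1.426) = 0.2404; e^(−k₂τ) = e^(−0.1125) = 0.8936.
C_S = 1.08×5.79/(0.0852−1.08) × (0.2404−0.8936) = (-6.286)×(-0.6533) = 4.106 mol/L.
C_R = C_{R0}e^(−k₁τ) = 1.392 mol/L, so C_T = C_{R0}−C_R−C_S = 0.2919 mol/L; C_S/C_T = 14.1.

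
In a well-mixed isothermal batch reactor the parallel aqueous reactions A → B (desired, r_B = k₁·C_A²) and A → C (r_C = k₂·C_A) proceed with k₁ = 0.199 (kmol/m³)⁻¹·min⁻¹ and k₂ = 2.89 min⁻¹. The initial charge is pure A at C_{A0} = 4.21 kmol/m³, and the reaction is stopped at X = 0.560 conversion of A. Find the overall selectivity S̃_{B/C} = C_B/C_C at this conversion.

0.207

C_A = C_{A0}(1−X) = 1.852 kmol/m³.
Along a PFR/batch, dC_C/dC_A = −r_C/(r_B+r_C) = −k₂/(k₂+k₁·C_A).
Integrating from C_{A0} to C_A: C_C = (2.89/0.199)·ln[(2.89+0.199·4.21)/(2.89+0.199·1.85)] = 14.52·ln(3.728/3.259) = 1.953 kmol/m³.
Then C_B = (C_{A0}−C_A) − C_C = 2.358 − 1.953 = 0.4042 kmol/m³.
S̃_{B/C} = C_B/C_C = 0.4042/1.953 = 0.207.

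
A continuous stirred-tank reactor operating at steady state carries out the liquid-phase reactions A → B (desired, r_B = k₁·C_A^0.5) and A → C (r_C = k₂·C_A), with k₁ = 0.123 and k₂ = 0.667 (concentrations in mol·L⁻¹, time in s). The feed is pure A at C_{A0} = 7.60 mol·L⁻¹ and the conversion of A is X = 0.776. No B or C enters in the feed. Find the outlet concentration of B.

Exit C_A = C_{A0}(1−X) = 7.60×0.224 = 1.702 mol·L⁻¹.
Rates in a CSTR are evaluated at the outlet concentration: r_B = 0.123×1.702^0.5 = 0.1605, r_C = 0.667×1.702 = 1.136.
Fraction of consumed A going to B: r_B/(r_B+r_C) = 0.1238.
C_B = 0.1238·C_{A0}·X = 0.1238×7.60×0.776 = 0.730 mol·L⁻¹.

0.730 mol·L⁻¹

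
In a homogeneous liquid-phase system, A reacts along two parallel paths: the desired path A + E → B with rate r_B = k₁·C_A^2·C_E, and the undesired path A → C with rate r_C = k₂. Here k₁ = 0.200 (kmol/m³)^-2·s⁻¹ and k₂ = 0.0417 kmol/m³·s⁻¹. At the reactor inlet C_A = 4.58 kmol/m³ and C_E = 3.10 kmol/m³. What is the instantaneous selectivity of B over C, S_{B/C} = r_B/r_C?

S_{B/C} = r_B/r_C = (k₁·C_A^2·C_E)/(k₂) = (k₁/k₂)·C_A^2·C_E.
= (0.200×4.580^2×3.100) / (0.0417) = 13.01/0.04170 = 312.
Since the desired path is higher order in A, keeping C_A high (PFR or concentrated feed) favours B.

312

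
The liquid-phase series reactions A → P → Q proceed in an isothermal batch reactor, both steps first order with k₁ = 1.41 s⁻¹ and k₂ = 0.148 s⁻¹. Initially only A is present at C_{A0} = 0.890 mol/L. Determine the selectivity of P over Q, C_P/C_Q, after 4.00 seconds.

Solving the coupled first-order balances gives C_P(t) = [k₁/(k₂−k₁)]·C_{A0}·(e^(−k₁t) − e^(−k₂t)).
e^(−k₁t) = e^(−1.41×4.00) = e^(−5.640) = 0.003553; e^(−k₂t) = e^(−0.5920) = 0.5532.
C_P = 1.41×0.890/(0.148−1.41) × (0.003553−0.5532) = (-0.9944)×(-0.5497) = 0.5466 mol/L.
C_A = C_{A0}e^(−k₁t) = 0.003162 mol/L, so C_Q = C_{A0}−C_A−C_P = 0.3403 mol/L; C_P/C_Q = 1.61.

1.61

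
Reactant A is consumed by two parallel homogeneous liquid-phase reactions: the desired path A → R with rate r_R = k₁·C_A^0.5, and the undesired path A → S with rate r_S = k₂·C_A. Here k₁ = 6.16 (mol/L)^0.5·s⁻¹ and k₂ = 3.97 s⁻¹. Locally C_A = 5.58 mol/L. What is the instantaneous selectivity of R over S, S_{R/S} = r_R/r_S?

0.657

S_{R/S} = r_R/r_S = (k₁·C_A^0.5)/(k₂·C_A) = (k₁/k₂)·C_A^-0.5.
= (6.16×5.580^0.5) / (3.97×5.580) = 14.55/22.15 = 0.657.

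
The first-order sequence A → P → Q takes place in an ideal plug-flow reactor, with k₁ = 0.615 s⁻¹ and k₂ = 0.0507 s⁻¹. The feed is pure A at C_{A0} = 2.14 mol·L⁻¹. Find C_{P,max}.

Evaluating C_P at τ_opt = ln(k₂/k₁)/(k₂−k₁) gives C_{P,max}/C_{A0} = (k₁/k₂)^[k₂/(k₂−k₁)].
= (0.615/0.0507)^(0.0507/(0.0507−0.615)) = (12.13)^(-0.08985) = 0.7991.
C_{P,max} = 0.7991×2.14 = 1.71 mol·L⁻¹.

1.71 mol·L⁻¹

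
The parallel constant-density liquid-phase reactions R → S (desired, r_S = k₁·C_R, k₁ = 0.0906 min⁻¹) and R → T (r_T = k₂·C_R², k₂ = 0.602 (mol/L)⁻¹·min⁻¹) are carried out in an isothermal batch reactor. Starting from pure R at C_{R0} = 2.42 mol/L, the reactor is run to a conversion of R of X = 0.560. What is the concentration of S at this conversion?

C_R = C_{R0}(1−X) = 1.065 mol/L.
Along a PFR/batch, dC_S/dC_R = −r_S/(r_S+r_T) = −k₁/(k₁+k₂·C_R).
Integrating from C_{R0} to C_R: C_S = (0.0906/0.602)·ln[(0.0906+0.602·2.42)/(0.0906+0.602·1.06)] = 0.1505·ln(1.547/0.7316) = 0.1127 mol/L.

0.113 mol/L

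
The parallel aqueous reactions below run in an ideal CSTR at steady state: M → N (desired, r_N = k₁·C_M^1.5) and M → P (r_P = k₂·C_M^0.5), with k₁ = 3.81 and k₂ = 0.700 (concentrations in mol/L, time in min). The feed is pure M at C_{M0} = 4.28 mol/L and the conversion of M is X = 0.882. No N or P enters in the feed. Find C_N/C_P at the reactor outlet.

2.75

Exit C_M = C_{M0}(1−X) = 4.28×0.118 = 0.5050 mol/L.
Rates in a CSTR are evaluated at the outlet concentration: r_N = 3.81×0.5050^1.5 = 1.367, r_P = 0.700×0.5050^0.5 = 0.4975.
Overall selectivity = C_N/C_P = r_Nτ/(r_Pτ) = r_N/r_P = 2.75.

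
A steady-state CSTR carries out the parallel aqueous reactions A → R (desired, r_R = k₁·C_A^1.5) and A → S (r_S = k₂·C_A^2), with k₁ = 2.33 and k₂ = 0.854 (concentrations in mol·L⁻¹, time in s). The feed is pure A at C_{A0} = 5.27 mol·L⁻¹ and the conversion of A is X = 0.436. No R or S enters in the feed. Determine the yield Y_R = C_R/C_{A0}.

0.267

Exit C_A = C_{A0}(1−X) = 5.27×0.564 = 2.972 mol·L⁻¹.
Rates in a CSTR are evaluated at the outlet concentration: r_R = 2.33×2.972^1.5 = 11.94, r_S = 0.854×2.972^2 = 7.545.
Fraction of consumed A going to R: r_R/(r_R+r_S) = 0.6128.
C_R = 0.6128·C_{A0}·X = 0.6128×5.27×0.436 = 1.41 mol·L⁻¹; Y_R = C_R/C_{A0} = 0.267.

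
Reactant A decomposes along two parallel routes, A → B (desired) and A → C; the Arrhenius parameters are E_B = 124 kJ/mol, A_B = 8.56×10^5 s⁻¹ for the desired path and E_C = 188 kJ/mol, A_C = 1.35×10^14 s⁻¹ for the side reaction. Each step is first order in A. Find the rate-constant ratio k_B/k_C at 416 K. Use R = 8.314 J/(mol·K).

0.689

With equal orders, S_{B/C} = k_B/k_C = (A_B/A_C)·exp[(E_C−E_B)/(RT)].
(E_C−E_B)/(RT) = (188−124)×10³/(8.314×416) = 64000/3459 = 18.50.
k_B/k_C = (8.56×10^5/1.35×10^14)·exp(18.50) = 6.341×10^-9 × 1.087×10^8 = 0.689.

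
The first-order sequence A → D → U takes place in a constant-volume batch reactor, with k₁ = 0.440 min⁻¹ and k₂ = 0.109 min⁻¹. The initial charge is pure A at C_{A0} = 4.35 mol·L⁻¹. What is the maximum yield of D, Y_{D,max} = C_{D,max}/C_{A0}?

For a first-order series the maximum intermediate yield is C_{D,max}/C_{A0} = (k₁/k₂)^[k₂/(k₂−k₁)].
= (0.440/0.109)^(0.109/(0.109−0.440)) = (4.037)^(-0.3293) = 0.6316.

0.632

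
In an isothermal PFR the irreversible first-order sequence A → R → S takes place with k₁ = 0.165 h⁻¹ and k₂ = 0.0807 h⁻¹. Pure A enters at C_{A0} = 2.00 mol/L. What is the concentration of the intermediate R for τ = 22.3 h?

Solving the coupled first-order balances gives C_R(τ) = [k₁/(k₂−k₁)]·C_{A0}·(e^(−k₁τ) − e^(−k₂τ)).
e^(−k₁τ) = e^(−0.165×22.3) = e^(−3.680) = 0.02524; e^(−k₂τ) = e^(−1.800) = 0.1654.
C_R = 0.165×2.00/(0.0807−0.165) × (0.02524−0.1654) = (-3.915)×(-0.1401) = 0.5485 mol/L.

0.549 mol/L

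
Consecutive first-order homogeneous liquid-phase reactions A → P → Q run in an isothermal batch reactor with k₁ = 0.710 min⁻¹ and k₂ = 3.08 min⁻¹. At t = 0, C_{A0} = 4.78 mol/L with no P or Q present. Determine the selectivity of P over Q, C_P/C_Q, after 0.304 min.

Solving the coupled first-order balances gives C_P(t) = [k₁/(k₂−k₁)]·C_{A0}·(e^(−k₁t) − e^(−k₂t)).
e^(−k₁t) = e^(−0.710×0.304) = e^(−0.2158) = 0.8059; e^(−k₂t) = e^(−0.9363) = 0.3921.
C_P = 0.710×4.78/(3.08−0.710) × (0.8059−0.3921) = 1.432×0.4138 = 0.5925 mol/L.
C_A = C_{A0}e^(−k₁t) = 3.852 mol/L, so C_Q = C_{A0}−C_A−C_P = 0.3354 mol/L; C_P/C_Q = 1.77.

1.77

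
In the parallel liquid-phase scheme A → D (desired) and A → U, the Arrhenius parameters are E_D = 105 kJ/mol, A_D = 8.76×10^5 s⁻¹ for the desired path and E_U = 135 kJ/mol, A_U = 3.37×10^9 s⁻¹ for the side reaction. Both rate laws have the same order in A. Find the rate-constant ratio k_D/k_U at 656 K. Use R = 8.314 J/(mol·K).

0.0636

With equal orders, S_{D/U} = k_D/k_U = (A_D/A_U)·exp[(E_U−E_D)/(RT)].
(E_U−E_D)/(RT) = (135−105)×10³/(8.314×656) = 30000/5454 = 5.501.
k_D/k_U = (8.76×10^5/3.37×10^9)·exp(5.501) = 2.599×10^-4 × 244.8 = 0.0636.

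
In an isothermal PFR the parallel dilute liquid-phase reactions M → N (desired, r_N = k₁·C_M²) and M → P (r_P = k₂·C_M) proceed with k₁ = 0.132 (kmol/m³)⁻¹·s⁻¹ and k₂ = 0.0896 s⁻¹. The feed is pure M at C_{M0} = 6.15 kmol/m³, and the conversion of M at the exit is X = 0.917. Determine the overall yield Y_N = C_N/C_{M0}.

0.724

C_M = C_{M0}(1−X) = 0.5104 kmol/m³.
Along a PFR/batch, dC_P/dC_M = −r_P/(r_N+r_P) = −k₂/(k₂+k₁·C_M).
Integrating from C_{M0} to C_M: C_P = (0.0896/0.132)·ln[(0.0896+0.132·6.15)/(0.0896+0.132·0.510)] = 0.6788·ln(0.9014/0.1570) = 1.186 kmol/m³.
Then C_N = (C_{M0}−C_M) − C_P = 5.640 − 1.186 = 4.453 kmol/m³.
Y_N = C_N/C_{M0} = 4.453/6.15 = 0.724.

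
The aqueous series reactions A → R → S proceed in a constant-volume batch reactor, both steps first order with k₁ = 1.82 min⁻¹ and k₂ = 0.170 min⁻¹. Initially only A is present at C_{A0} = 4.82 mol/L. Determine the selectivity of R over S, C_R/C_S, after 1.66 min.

Solving the coupled first-order balances gives C_R(t) = [k₁/(k₂−k₁)]·C_{A0}·(e^(−k₁t) − e^(−k₂t)).
e^(−k₁t) = e^(−1.82×1.66) = e^(−3.021) = 0.04874; e^(−k₂t) = e^(−0.2822) = 0.7541.
C_R = 1.82×4.82/(0.170−1.82) × (0.04874−0.7541) = (-5.317)×(-0.7054) = 3.750 mol/L.
C_A = C_{A0}e^(−k₁t) = 0.2349 mol/L, so C_S = C_{A0}−C_A−C_R = 0.8348 mol/L; C_R/C_S = 4.49.

4.49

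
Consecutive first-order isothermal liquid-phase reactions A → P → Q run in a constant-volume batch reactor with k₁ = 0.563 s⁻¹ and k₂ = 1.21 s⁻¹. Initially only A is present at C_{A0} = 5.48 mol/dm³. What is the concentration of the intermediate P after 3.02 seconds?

Solving the coupled first-order balances gives C_P(t) = [k₁/(k₂−k₁)]·C_{A0}·(e^(−k₁t) − e^(−k₂t)).
e^(−k₁t) = e^(−0.563×3.02) = e^(−1.700) = 0.1826; e^(−k₂t) = e^(−3.654) = 0.02588.
C_P = 0.563×5.48/(1.21−0.563) × (0.1826−0.02588) = 4.769×0.1568 = 0.7475 mol/dm³.

0.747 mol/dm³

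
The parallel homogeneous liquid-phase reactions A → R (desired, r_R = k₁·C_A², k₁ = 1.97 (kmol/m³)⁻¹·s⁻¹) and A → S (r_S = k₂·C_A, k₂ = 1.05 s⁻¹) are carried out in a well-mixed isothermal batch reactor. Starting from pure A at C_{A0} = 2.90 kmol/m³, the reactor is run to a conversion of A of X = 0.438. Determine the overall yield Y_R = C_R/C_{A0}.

C_A = C_{A0}(1−X) = 1.630 kmol/m³.
Along a PFR/batch, dC_S/dC_A = −r_S/(r_R+r_S) = −k₂/(k₂+k₁·C_A).
Integrating from C_{A0} to C_A: C_S = (1.05/1.97)·ln[(1.05+1.97·2.90)/(1.05+1.97·1.63)] = 0.5330·ln(6.763/4.261) = 0.2463 kmol/m³.
Then C_R = (C_{A0}−C_A) − C_S = 1.270 − 0.2463 = 1.024 kmol/m³.
Y_R = C_R/C_{A0} = 1.024/2.90 = 0.353.

0.353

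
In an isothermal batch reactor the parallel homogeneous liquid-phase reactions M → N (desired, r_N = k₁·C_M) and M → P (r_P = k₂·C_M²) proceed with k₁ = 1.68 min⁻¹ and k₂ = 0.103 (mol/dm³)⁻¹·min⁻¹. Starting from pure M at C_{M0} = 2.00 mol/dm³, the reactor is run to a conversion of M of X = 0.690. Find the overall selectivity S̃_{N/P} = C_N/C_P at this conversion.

C_M = C_{M0}(1−X) = 0.6200 mol/dm³.
Along a PFR/batch, dC_N/dC_M = −r_N/(r_N+r_P) = −k₁/(k₁+k₂·C_M).
Integrating from C_{M0} to C_M: C_N = (1.68/0.103)·ln[(1.68+0.103·2.00)/(1.68+0.103·0.620)] = 16.31·ln(1.886/1.744) = 1.278 mol/dm³.
C_P = (C_{M0}−C_M)−C_N = 0.1019 mol/dm³; S̃_{N/P} = 1.278/0.1019 = 12.5.

12.5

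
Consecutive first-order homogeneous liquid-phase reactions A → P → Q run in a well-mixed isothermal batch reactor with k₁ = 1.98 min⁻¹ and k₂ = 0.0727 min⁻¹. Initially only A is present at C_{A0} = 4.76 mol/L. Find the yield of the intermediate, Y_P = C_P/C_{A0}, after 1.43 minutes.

0.874

The intermediate concentration in a first-order A→B→C sequence is C_P = k₁C_{A0}(e^(−k₁t) − e^(−k₂t))/(k₂−k₁).
e^(−k₁t) = e^(−1.98×1.43) = e^(−2.831) = 0.05893; e^(−k₂t) = e^(−0.1040) = 0.9013.
C_P = 1.98×4.76/(0.0727−1.98) × (0.05893−0.9013) = (-4.941)×(-0.8423) = 4.162 mol/L.
Y_P = C_P/C_{A0} = 4.162/4.76 = 0.874.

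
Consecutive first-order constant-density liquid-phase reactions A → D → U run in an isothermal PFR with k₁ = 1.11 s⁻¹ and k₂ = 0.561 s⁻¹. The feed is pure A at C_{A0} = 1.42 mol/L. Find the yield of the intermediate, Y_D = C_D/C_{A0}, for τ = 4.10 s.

0.181

The intermediate concentration in a first-order A→B→C sequence is C_D = k₁C_{A0}(e^(−k₁τ) − e^(−k₂τ))/(k₂−k₁).
e^(−k₁τ) = e^(−1.11×4.10) = e^(−4.551) = 0.01056; e^(−k₂τ) = e^(−2.300) = 0.1002.
C_D = 1.11×1.42/(0.561−1.11) × (0.01056−0.1002) = (-2.871)×(-0.08969) = 0.2575 mol/L.
Y_D = C_D/C_{A0} = 0.2575/1.42 = 0.181.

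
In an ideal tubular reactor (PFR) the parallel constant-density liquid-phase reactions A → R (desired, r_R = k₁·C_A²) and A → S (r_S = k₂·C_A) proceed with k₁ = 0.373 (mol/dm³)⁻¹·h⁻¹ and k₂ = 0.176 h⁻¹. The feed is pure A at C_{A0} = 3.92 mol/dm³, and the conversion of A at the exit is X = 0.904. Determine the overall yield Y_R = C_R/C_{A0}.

C_A = C_{A0}(1−X) = 0.3763 mol/dm³.
Along a PFR/batch, dC_S/dC_A = −r_S/(r_R+r_S) = −k₂/(k₂+k₁·C_A).
Integrating from C_{A0} to C_A: C_S = (0.176/0.373)·ln[(0.176+0.373·3.92)/(0.176+0.373·0.376)] = 0.4718·ln(1.638/0.3164) = 0.7759 mol/dm³.
Then C_R = (C_{A0}−C_A) − C_S = 3.544 − 0.7759 = 2.768 mol/dm³.
Y_R = C_R/C_{A0} = 2.768/3.92 = 0.706.

0.706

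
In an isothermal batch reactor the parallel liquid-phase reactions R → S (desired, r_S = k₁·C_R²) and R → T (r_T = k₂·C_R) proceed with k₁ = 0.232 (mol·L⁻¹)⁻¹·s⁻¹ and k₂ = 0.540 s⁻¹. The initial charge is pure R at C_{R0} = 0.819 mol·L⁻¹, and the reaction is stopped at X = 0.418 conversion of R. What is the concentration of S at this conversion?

0.0742 mol·L⁻¹

C_R = C_{R0}(1−X) = 0.4767 mol·L⁻¹.
Along a PFR/batch, dC_T/dC_R = −r_T/(r_S+r_T) = −k₂/(k₂+k₁·C_R).
Integrating from C_{R0} to C_R: C_T = (0.540/0.232)·ln[(0.540+0.232·0.819)/(0.540+0.232·0.477)] = 2.328·ln(0.7300/0.6506) = 0.2681 mol·L⁻¹.
Then C_S = (C_{R0}−C_R) − C_T = 0.3423 − 0.2681 = 0.07424 mol·L⁻¹.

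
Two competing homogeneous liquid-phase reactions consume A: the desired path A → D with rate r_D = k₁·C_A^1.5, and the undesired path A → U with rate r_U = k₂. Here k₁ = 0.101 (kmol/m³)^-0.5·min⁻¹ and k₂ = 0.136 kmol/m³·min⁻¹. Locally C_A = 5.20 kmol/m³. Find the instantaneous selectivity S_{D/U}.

8.81

S_{D/U} = r_D/r_U = (k₁·C_A^1.5)/(k₂) = (k₁/k₂)·C_A^1.5.
= (0.101×5.200^1.5) / (0.136) = 1.198/0.1360 = 8.81.
Since the desired path is higher order in A, keeping C_A high (PFR or concentrated feed) favours D.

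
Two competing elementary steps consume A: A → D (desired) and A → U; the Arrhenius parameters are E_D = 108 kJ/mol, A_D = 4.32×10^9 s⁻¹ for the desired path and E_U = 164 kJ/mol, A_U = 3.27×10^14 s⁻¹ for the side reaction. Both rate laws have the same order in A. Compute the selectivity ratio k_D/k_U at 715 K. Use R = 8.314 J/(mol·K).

Since both paths have the same order in A, the concentration cancels and S_{D/U} = k_D/k_U = (A_D/A_U)·exp[(E_U−E_D)/(RT)].
(E_U−E_D)/(RT) = (164−108)×10³/(8.314×715) = 56000/5945 = 9.420.
k_D/k_U = (4.32×10^9/3.27×10^14)·exp(9.420) = 1.321×10^-5 × 12338 = 0.163.
Since E_D < E_U, lowering the temperature improves selectivity toward D.

0.163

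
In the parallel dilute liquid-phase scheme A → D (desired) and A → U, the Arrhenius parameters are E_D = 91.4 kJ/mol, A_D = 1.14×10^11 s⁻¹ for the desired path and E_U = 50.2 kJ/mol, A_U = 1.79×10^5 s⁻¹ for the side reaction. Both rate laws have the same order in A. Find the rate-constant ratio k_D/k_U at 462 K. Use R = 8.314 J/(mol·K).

k_D/k_U = (A_D/A_U)·exp[−(E_D−E_U)/(RT)] = (A_D/A_U)·exp[(E_U−E_D)/(RT)].
(E_U−E_D)/(RT) = (50.2−91.4)×10³/(8.314×462) = -41200/3841 = -10.73.
k_D/k_U = (1.14×10^11/1.79×10^5)·exp(-10.73) = 6.369×10^5 × 2.196×10^-5 = 14.0.
Since E_D > E_U, raising the temperature improves selectivity toward D.

14.0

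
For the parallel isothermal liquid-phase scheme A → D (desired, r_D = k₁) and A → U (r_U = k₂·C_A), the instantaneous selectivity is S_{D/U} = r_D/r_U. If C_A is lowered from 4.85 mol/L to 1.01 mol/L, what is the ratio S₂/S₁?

S_{D/U} = (k₁/k₂)·C_A⁻¹, so S₂/S₁ = (C_{A,2}/C_{A,1})⁻¹.
= 4.85/1.01 = 4.80.
Selectivity toward D rises as C_A falls — low-concentration operation is favoured.

4.80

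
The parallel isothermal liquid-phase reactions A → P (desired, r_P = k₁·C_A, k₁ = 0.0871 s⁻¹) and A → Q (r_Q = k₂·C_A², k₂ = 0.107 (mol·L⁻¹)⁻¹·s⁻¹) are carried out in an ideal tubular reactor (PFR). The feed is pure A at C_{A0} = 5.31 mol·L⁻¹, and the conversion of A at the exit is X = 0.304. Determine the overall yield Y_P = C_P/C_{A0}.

C_A = C_{A0}(1−X) = 3.696 mol·L⁻¹.
Along a PFR/batch, dC_P/dC_A = −r_P/(r_P+r_Q) = −k₁/(k₁+k₂·C_A).
Integrating from C_{A0} to C_A: C_P = (0.0871/0.107)·ln[(0.0871+0.107·5.31)/(0.0871+0.107·3.70)] = 0.8140·ln(0.6553/0.4825) = 0.2491 mol·L⁻¹.
Y_P = C_P/C_{A0} = 0.2491/5.31 = 0.0469.

0.0469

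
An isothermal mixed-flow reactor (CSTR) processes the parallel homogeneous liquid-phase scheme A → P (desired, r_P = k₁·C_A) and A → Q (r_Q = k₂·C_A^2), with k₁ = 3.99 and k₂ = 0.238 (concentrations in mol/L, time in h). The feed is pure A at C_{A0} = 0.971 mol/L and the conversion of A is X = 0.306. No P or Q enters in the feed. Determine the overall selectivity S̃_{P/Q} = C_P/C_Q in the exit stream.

24.9

Exit C_A = C_{A0}(1−X) = 0.971×0.694 = 0.6739 mol/L.
Rates in a CSTR are evaluated at the outlet concentration: r_P = 3.99×0.6739 = 2.689, r_Q = 0.238×0.6739^2 = 0.1081.
Overall selectivity = C_P/C_Q = r_Pτ/(r_Qτ) = r_P/r_Q = 24.9.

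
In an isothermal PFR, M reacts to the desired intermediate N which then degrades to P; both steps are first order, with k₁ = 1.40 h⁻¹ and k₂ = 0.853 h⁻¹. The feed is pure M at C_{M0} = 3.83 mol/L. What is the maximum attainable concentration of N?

1.77 mol/L

At the optimum, C_{N,max}/C_{M0} = (k₁/k₂)^[k₂/(k₂−k₁)].
= (1.40/0.853)^(0.853/(0.853−1.40)) = (1.641)^(-1.559) = 0.4618.
C_{N,max} = 0.4618×3.83 = 1.77 mol/L.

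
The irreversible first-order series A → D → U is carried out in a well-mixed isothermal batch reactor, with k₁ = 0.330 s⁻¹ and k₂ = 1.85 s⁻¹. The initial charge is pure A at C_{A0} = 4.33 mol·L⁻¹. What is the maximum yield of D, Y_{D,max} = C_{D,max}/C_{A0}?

For a first-order series the maximum intermediate yield is C_{D,max}/C_{A0} = (k₁/k₂)^[k₂/(k₂−k₁)].
= (0.330/1.85)^(1.85/(1.85−0.330)) = (0.1784)^(1.217) = 0.1227.

0.123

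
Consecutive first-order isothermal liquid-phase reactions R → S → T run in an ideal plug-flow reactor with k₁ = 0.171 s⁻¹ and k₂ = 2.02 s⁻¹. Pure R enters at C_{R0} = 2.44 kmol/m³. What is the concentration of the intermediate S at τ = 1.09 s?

For first-order series with pure R initially, C_S(τ) = k₁C_{R0}/(k₂−k₁)·(e^(−k₁τ) − e^(−k₂τ)).
e^(−k₁τ) = e^(−0.171×1.09) = e^(−0.1864) = 0.8299; e^(−k₂τ) = e^(−2.202) = 0.1106.
C_S = 0.171×2.44/(2.02−0.171) × (0.8299−0.1106) = 0.2257×0.7193 = 0.1623 kmol/m³.

0.162 kmol/m³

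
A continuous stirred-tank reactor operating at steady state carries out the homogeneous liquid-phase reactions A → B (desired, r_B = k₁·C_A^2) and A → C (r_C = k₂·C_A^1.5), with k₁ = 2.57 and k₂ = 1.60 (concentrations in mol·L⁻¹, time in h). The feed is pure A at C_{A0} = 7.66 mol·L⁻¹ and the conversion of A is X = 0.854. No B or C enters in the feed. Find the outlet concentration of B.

4.12 mol·L⁻¹

Exit C_A = C_{A0}(1−X) = 7.66×0.146 = 1.118 mol·L⁻¹.
In a CSTR the entire volume is at exit conditions, so r_B = 2.57×1.118^2 = 3.214 and r_C = 1.60×1.118^1.5 = 1.892.
Fraction of consumed A going to B: r_B/(r_B+r_C) = 0.6294.
C_B = 0.6294·C_{A0}·X = 0.6294×7.66×0.854 = 4.12 mol·L⁻¹.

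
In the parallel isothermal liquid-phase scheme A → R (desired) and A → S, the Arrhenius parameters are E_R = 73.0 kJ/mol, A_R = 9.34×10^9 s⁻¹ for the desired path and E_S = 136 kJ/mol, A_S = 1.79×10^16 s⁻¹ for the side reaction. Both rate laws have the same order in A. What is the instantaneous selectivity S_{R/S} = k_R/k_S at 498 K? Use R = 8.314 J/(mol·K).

With equal orders, S_{R/S} = k_R/k_S = (A_R/A_S)·exp[(E_S−E_R)/(RT)].
(E_S−E_R)/(RT) = (136−73.0)×10³/(8.314×498) = 63000/4140 = 15.22.
k_R/k_S = (9.34×10^9/1.79×10^16)·exp(15.22) = 5.218×10^-7 × 4.057×10^6 = 2.12.
Since E_R < E_S, lowering the temperature improves selectivity toward R.

2.12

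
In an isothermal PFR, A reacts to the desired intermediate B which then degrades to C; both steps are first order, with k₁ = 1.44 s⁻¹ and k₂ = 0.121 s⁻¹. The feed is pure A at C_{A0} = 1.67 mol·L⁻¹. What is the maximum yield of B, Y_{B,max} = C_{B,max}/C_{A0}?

0.797

At the optimum, C_{B,max}/C_{A0} = (k₁/k₂)^[k₂/(k₂−k₁)].
= (1.44/0.121)^(0.121/(0.121−1.44)) = (11.90)^(-0.09174) = 0.7968.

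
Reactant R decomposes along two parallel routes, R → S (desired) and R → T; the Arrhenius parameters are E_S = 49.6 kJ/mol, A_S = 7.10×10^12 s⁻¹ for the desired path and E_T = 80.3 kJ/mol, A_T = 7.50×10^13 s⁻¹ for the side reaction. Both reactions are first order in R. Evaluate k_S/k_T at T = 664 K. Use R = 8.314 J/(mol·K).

Since both paths have the same order in R, the concentration cancels and S_{S/T} = k_S/k_T = (A_S/A_T)·exp[(E_T−E_S)/(RT)].
(E_T−E_S)/(RT) = (80.3−49.6)×10³/(8.314×664) = 30700/5520 = 5.561.
k_S/k_T = (7.10×10^12/7.50×10^13)·exp(5.561) = 0.09467 × 260.1 = 24.6.
Since E_S < E_T, lowering the temperature improves selectivity toward S.

24.6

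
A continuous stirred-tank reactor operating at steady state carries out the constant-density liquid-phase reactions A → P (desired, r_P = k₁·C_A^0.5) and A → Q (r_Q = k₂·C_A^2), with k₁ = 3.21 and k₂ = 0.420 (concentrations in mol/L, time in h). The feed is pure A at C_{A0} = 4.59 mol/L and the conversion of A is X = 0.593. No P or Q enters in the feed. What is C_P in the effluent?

2.04 mol/L

Exit C_A = C_{A0}(1−X) = 4.59×0.407 = 1.868 mol/L.
A CSTR operates uniformly at the exit composition, giving r_P = 4.387 and r_Q = 1.466 (each k·C_A^n at C_A = 1.868).
Fraction of consumed A going to P: r_P/(r_P+r_Q) = 0.7496.
C_P = 0.7496·C_{A0}·X = 0.7496×4.59×0.593 = 2.04 mol/L.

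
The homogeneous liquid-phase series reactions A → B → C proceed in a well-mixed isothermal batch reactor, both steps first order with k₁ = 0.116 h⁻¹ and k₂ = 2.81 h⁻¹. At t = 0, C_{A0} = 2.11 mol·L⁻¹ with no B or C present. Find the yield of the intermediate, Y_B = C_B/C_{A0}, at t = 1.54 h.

For first-order series with pure A initially, C_B(t) = k₁C_{A0}/(k₂−k₁)·(e^(−k₁t) − e^(−k₂t)).
e^(−k₁t) = e^(−0.116×1.54) = e^(−0.1786) = 0.8364; e^(−k₂t) = e^(−4.327) = 0.01320.
C_B = 0.116×2.11/(2.81−0.116) × (0.8364−0.01320) = 0.09085×0.8232 = 0.07479 mol·L⁻¹.
Y_B = C_B/C_{A0} = 0.07479/2.11 = 0.0354.

0.0354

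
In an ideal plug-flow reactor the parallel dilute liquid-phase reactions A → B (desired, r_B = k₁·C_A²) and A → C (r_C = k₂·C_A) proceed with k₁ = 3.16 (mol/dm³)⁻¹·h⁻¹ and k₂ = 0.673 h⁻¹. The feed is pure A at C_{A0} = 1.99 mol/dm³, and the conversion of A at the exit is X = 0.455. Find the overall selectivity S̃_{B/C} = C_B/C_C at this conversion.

7.03

C_A = C_{A0}(1−X) = 1.085 mol/dm³.
Along a PFR/batch, dC_C/dC_A = −r_C/(r_B+r_C) = −k₂/(k₂+k₁·C_A).
Integrating from C_{A0} to C_A: C_C = (0.673/3.16)·ln[(0.673+3.16·1.99)/(0.673+3.16·1.08)] = 0.2130·ln(6.961/4.100) = 0.1127 mol/dm³.
Then C_B = (C_{A0}−C_A) − C_C = 0.9055 − 0.1127 = 0.7927 mol/dm³.
S̃_{B/C} = C_B/C_C = 0.7927/0.1127 = 7.03.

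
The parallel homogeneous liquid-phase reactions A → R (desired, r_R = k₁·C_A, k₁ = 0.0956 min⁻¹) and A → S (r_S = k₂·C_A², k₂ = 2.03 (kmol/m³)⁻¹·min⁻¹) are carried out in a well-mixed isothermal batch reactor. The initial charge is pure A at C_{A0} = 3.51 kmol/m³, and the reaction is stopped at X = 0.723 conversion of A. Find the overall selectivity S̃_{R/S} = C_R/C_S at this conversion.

0.0237

C_A = C_{A0}(1−X) = 0.9723 kmol/m³.
Along a PFR/batch, dC_R/dC_A = −r_R/(r_R+r_S) = −k₁/(k₁+k₂·C_A).
Integrating from C_{A0} to C_A: C_R = (0.0956/2.03)·ln[(0.0956+2.03·3.51)/(0.0956+2.03·0.972)] = 0.04709·ln(7.221/2.069) = 0.05886 kmol/m³.
C_S = (C_{A0}−C_A)−C_R = 2.479 kmol/m³; S̃_{R/S} = 0.05886/2.479 = 0.0237.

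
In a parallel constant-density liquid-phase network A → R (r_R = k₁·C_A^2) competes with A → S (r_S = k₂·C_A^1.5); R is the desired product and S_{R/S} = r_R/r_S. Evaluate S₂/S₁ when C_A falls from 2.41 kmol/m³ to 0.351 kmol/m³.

S_{R/S} = (k₁/k₂)·C_A^0.5, so S₂/S₁ = (C_{A,2}/C_{A,1})^0.5.
= (0.351/2.41)^0.5 = (0.1456)^0.5 = 0.382.
Selectivity toward R falls as C_A falls — high-concentration operation is favoured.

0.382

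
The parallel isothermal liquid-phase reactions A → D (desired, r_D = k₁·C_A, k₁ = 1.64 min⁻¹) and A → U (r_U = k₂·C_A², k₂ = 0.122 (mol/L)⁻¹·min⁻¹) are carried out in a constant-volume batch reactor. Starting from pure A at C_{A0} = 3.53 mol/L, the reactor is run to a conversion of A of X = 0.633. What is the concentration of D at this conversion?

C_A = C_{A0}(1−X) = 1.296 mol/L.
Along a PFR/batch, dC_D/dC_A = −r_D/(r_D+r_U) = −k₁/(k₁+k₂·C_A).
Integrating from C_{A0} to C_A: C_D = (1.64/0.122)·ln[(1.64+0.122·3.53)/(1.64+0.122·1.30)] = 13.44·ln(2.071/1.798) = 1.898 mol/L.

1.90 mol/L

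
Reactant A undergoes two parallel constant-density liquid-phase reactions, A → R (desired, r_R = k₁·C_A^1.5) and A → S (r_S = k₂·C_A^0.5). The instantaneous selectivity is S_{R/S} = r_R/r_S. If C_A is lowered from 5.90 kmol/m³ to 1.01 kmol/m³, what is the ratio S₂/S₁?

0.171

S_{R/S} = (k₁/k₂)·C_A, so S₂/S₁ = (C_{A,2}/C_{A,1}).
= 1.01/5.90 = 0.171.
Selectivity toward R falls as C_A falls — high-concentration operation is favoured.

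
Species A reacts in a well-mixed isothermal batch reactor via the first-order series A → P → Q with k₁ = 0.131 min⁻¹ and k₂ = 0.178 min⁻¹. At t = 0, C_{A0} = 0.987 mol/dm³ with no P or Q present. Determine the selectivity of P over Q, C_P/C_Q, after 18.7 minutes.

For first-order series with pure A initially, C_P(t) = k₁C_{A0}/(k₂−k₁)·(e^(−k₁t) − e^(−k₂t)).
e^(−k₁t) = e^(−0.131×18.7) = e^(−2.450) = 0.08632; e^(−k₂t) = e^(−3.329) = 0.03584.
C_P = 0.131×0.987/(0.178−0.131) × (0.08632−0.03584) = 2.751×0.05048 = 0.1389 mol/dm³.
C_A = C_{A0}e^(−k₁t) = 0.08520 mol/dm³, so C_Q = C_{A0}−C_A−C_P = 0.7629 mol/dm³; C_P/C_Q = 0.182.

0.182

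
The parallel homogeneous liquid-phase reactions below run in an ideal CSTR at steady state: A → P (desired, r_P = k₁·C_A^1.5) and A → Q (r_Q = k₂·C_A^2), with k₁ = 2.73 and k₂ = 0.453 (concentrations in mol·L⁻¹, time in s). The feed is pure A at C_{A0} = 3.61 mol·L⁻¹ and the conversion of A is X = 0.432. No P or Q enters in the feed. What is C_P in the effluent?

1.26 mol·L⁻¹

Exit C_A = C_{A0}(1−X) = 3.61×0.568 = 2.050 mol·L⁻¹.
A CSTR operates uniformly at the exit composition, giving r_P = 8.016 and r_Q = 1.905 (each k·C_A^n at C_A = 2.050).
Fraction of consumed A going to P: r_P/(r_P+r_Q) = 0.8080.
C_P = 0.8080·C_{A0}·X = 0.8080×3.61×0.432 = 1.26 mol·L⁻¹.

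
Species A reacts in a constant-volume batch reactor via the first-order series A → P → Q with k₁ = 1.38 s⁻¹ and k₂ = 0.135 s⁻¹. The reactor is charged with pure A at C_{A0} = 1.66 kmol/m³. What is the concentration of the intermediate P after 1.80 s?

The intermediate concentration in a first-order A→B→C sequence is C_P = k₁C_{A0}(e^(−k₁t) − e^(−k₂t))/(k₂−k₁).
e^(−k₁t) = e^(−1.38×1.80) = e^(−2.484) = 0.08341; e^(−k₂t) = e^(−0.2430) = 0.7843.
C_P = 1.38×1.66/(0.135−1.38) × (0.08341−0.7843) = (-1.840)×(-0.7009) = 1.290 kmol/m³.

1.29 kmol/m³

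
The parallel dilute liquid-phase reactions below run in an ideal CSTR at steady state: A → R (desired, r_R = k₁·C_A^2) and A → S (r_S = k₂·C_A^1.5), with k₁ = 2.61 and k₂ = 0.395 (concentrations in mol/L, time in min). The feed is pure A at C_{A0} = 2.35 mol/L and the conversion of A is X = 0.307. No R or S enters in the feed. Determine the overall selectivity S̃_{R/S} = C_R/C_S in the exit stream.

Exit C_A = C_{A0}(1−X) = 2.35×0.693 = 1.629 mol/L.
In a CSTR the entire volume is at exit conditions, so r_R = 2.61×1.629^2 = 6.922 and r_S = 0.395×1.629^1.5 = 0.8209.
Overall selectivity = C_R/C_S = r_Rτ/(r_Sτ) = r_R/r_S = 8.43.

8.43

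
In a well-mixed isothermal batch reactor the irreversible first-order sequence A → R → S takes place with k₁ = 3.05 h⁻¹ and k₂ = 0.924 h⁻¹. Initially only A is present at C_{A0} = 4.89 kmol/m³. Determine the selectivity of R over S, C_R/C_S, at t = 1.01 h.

1.09

For first-order series with pure A initially, C_R(t) = k₁C_{A0}/(k₂−k₁)·(e^(−k₁t) − e^(−k₂t)).
e^(−k₁t) = e^(−3.05×1.01) = e^(−3.080) = 0.04594; e^(−k₂t) = e^(−0.9332) = 0.3933.
C_R = 3.05×4.89/(0.924−3.05) × (0.04594−0.3933) = (-7.015)×(-0.3473) = 2.437 kmol/m³.
C_A = C_{A0}e^(−k₁t) = 0.2246 kmol/m³, so C_S = C_{A0}−C_A−C_R = 2.229 kmol/m³; C_R/C_S = 1.09.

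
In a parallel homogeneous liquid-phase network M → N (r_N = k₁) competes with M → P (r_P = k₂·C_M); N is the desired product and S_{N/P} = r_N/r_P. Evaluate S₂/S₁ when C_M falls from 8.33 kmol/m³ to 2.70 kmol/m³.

S_{N/P} = (k₁/k₂)·C_M⁻¹, so S₂/S₁ = (C_{M,2}/C_{M,1})⁻¹.
= 8.33/2.70 = 3.09.
Selectivity toward N rises as C_M falls — low-concentration operation is favoured.

3.09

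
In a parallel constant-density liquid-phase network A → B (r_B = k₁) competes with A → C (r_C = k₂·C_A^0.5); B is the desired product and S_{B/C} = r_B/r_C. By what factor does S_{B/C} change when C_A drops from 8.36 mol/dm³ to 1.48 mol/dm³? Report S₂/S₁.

2.38

S_{B/C} = (k₁/k₂)·C_A^-0.5, so S₂/S₁ = (C_{A,2}/C_{A,1})^-0.5.
= (1.48/8.36)^(-0.5) = (0.1770)^(-0.5) = 2.38.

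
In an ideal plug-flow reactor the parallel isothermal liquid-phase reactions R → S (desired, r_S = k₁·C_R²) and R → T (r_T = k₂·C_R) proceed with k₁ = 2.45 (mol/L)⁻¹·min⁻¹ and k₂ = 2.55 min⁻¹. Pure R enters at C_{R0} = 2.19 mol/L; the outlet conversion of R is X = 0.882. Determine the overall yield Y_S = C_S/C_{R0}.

0.449

C_R = C_{R0}(1−X) = 0.2584 mol/L.
Along a PFR/batch, dC_T/dC_R = −r_T/(r_S+r_T) = −k₂/(k₂+k₁·C_R).
Integrating from C_{R0} to C_R: C_T = (2.55/2.45)·ln[(2.55+2.45·2.19)/(2.55+2.45·0.258)] = 1.041·ln(7.915/3.183) = 0.9481 mol/L.
Then C_S = (C_{R0}−C_R) − C_T = 1.932 − 0.9481 = 0.9834 mol/L.
Y_S = C_S/C_{R0} = 0.9834/2.19 = 0.449.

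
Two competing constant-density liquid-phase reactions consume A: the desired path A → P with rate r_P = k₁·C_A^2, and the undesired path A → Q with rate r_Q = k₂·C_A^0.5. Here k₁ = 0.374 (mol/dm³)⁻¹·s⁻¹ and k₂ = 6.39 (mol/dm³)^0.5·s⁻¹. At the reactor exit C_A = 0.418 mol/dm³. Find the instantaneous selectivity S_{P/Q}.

0.0158

S_{P/Q} = r_P/r_Q = (k₁·C_A^2)/(k₂·C_A^0.5) = (k₁/k₂)·C_A^1.5.
= (0.374×0.4180^2) / (6.39×0.4180^0.5) = 0.06535/4.131 = 0.0158.
Since the desired path is higher order in A, keeping C_A high (PFR or concentrated feed) favours P.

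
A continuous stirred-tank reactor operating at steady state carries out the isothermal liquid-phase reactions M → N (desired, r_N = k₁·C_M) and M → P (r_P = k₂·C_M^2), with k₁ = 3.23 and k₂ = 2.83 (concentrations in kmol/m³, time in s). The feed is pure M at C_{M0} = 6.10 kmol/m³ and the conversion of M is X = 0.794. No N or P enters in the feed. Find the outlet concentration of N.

2.31 kmol/m³

Exit C_M = C_{M0}(1−X) = 6.10×0.206 = 1.257 kmol/m³.
A CSTR operates uniformly at the exit composition, giving r_N = 4.059 and r_P = 4.469 (each k·C_M^n at C_M = 1.257).
Fraction of consumed M going to N: r_N/(r_N+r_P) = 0.4760.
C_N = 0.4760·C_{M0}·X = 0.4760×6.10×0.794 = 2.31 kmol/m³.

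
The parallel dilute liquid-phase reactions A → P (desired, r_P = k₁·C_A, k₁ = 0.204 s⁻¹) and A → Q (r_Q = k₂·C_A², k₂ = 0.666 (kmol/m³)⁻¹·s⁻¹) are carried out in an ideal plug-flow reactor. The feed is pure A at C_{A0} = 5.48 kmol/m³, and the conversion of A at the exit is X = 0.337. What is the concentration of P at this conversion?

C_A = C_{A0}(1−X) = 3.633 kmol/m³.
Along a PFR/batch, dC_P/dC_A = −r_P/(r_P+r_Q) = −k₁/(k₁+k₂·C_A).
Integrating from C_{A0} to C_A: C_P = (0.204/0.666)·ln[(0.204+0.666·5.48)/(0.204+0.666·3.63)] = 0.3063·ln(3.854/2.624) = 0.1178 kmol/m³.

0.118 kmol/m³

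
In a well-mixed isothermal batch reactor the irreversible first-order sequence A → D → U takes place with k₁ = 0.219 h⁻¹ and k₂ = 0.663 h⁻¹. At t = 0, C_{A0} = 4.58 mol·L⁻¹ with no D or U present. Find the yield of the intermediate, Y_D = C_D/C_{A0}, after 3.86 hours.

0.174

Solving the coupled first-order balances gives C_D(t) = [k₁/(k₂−k₁)]·C_{A0}·(e^(−k₁t) − e^(−k₂t)).
e^(−k₁t) = e^(−0.219×3.86) = e^(−0.8453) = 0.4294; e^(−k₂t) = e^(−2.559) = 0.07737.
C_D = 0.219×4.58/(0.663−0.219) × (0.4294−0.07737) = 2.259×0.3520 = 0.7953 mol·L⁻¹.
Y_D = C_D/C_{A0} = 0.7953/4.58 = 0.174.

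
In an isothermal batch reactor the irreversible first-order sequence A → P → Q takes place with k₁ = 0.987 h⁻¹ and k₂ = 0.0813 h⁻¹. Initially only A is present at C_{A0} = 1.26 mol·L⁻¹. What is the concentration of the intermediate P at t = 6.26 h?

0.823 mol·L⁻¹

For first-order series with pure A initially, C_P(t) = k₁C_{A0}/(k₂−k₁)·(e^(−k₁t) − e^(−k₂t)).
e^(−k₁t) = e^(−0.987×6.26) = e^(−6.179) = 0.002073; e^(−k₂t) = e^(−0.5089) = 0.6011.
C_P = 0.987×1.26/(0.0813−0.987) × (0.002073−0.6011) = (-1.373)×(-0.5991) = 0.8226 mol·L⁻¹.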